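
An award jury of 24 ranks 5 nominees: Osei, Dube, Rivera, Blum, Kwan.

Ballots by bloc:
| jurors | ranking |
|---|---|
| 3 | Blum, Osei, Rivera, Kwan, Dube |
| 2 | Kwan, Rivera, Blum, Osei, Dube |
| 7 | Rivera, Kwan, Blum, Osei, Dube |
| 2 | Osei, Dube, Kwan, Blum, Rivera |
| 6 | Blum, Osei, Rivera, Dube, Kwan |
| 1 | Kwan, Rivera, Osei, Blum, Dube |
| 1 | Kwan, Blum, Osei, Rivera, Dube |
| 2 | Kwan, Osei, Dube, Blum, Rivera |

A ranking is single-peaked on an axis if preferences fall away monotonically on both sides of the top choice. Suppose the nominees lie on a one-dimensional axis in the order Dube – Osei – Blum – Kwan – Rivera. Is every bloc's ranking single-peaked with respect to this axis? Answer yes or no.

Axis positions: Dube=1, Osei=2, Blum=3, Kwan=4, Rivera=5.
Bloc 1: ranking walks positions 3-2-5-4-1; Rivera is ranked above Kwan even though Kwan lies between Rivera and the peak Blum on the axis — preferences dip and rise again. Not single-peaked.
Bloc 2 (peak Kwan at position 4): ranking walks positions 4-5-3-2-1, expanding outward from the peak — single-peaked.
Bloc 3 (peak Rivera at position 5): ranking walks positions 5-4-3-2-1, expanding outward from the peak — single-peaked.
Bloc 4: ranking walks positions 2-1-4-3-5; Kwan is ranked above Blum even though Blum lies between Kwan and the peak Osei on the axis — preferences dip and rise again. Not single-peaked.
Bloc 5: ranking walks positions 3-2-5-1-4; Rivera is ranked above Kwan even though Kwan lies between Rivera and the peak Blum on the axis — preferences dip and rise again. Not single-peaked.
Bloc 6: ranking walks positions 4-5-2-3-1; Osei is ranked above Blum even though Blum lies between Osei and the peak Kwan on the axis — preferences dip and rise again. Not single-peaked.
Bloc 7 (peak Kwan at position 4): ranking walks positions 4-3-2-5-1, expanding outward from the peak — single-peaked.
Bloc 8: ranking walks positions 4-2-1-3-5; Osei is ranked above Blum even though Blum lies between Osei and the peak Kwan on the axis — preferences dip and rise again. Not single-peaked.
Bloc 1 violates single-peakedness, so the profile is not single-peaked on this axis.

no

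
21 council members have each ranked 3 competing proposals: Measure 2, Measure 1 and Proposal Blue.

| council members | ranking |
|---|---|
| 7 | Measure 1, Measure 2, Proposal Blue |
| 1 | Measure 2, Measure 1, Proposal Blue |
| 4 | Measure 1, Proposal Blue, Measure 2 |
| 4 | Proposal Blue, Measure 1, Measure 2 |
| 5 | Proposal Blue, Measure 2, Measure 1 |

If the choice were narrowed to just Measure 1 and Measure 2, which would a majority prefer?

Measure 1

Ballots ranking Measure 1 above Measure 2: 7 + 4 + 4 = 15.
Ballots ranking Measure 2 above Measure 1: 21 − 15 = 6.
Measure 1 wins the head-to-head 15–6.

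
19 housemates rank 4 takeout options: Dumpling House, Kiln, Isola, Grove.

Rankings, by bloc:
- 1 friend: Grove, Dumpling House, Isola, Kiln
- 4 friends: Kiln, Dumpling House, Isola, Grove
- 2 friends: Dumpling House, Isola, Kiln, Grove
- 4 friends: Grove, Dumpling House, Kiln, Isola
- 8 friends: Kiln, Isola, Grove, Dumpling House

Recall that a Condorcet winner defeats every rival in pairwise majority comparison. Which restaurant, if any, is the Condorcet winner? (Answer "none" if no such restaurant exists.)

Kiln

Pairwise majorities:
Dumpling House vs Kiln: Dumpling House is ranked higher on 1+2+4 = 7 ballots, Kiln on 12. Kiln wins 12–7.
Dumpling House vs Isola: Dumpling House is ranked higher on 1+4+2+4 = 11 ballots, Isola on 8. Dumpling House wins 11–8.
Dumpling House vs Grove: 6 to 13, Grove.
Kiln vs Isola: 4+4+8 = 16 for Kiln, 3 for Isola — Kiln by 16–3.
Kiln vs Grove: 4+2+8 = 14 for Kiln, 5 for Grove — Kiln by 14–5.
Isola vs Grove: Isola is ranked higher on 4+2+8 = 14 ballots, Grove on 5. Isola wins 14–5.
Kiln wins every pairwise contest, so Kiln is the Condorcet winner.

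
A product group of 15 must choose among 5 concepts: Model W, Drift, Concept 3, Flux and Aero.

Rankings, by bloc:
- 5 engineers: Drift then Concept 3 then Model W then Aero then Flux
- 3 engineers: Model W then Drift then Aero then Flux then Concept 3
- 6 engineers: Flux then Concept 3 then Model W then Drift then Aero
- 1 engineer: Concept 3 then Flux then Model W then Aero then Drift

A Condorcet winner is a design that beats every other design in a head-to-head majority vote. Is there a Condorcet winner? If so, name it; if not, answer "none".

Check each pair by majority over 15 ballots:
Model W–Drift: Model W 10–5.
Model W vs Concept 3: Concept 3, 12–3.
Model W vs Flux: Model W, 8–7.
Model W–Aero: Model W 15–0.
Drift–Concept 3: Drift 8–7.
Drift vs Flux: Drift wins 8–7.
Drift–Aero: Drift 14–1.
Concept 3 vs Flux: Flux wins 9–6.
Concept 3–Aero: Concept 3 12–3.
Flux vs Aero: Aero, 8–7.
No design is unbeaten: Model W loses to Concept 3; Drift loses to Model W; Concept 3 loses to Drift; Flux loses to Model W; Aero loses to Model W. In particular Model W beats Drift beats Concept 3 beats Model W is a majority cycle — no Condorcet winner exists.

none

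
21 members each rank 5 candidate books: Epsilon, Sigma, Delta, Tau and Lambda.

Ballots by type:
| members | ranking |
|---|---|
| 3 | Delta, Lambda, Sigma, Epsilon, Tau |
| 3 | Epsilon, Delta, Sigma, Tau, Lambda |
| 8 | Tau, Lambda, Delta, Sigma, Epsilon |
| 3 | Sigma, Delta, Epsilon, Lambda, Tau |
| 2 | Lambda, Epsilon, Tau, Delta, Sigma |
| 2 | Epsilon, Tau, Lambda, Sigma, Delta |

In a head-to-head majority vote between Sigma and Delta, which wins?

Delta

Ballots ranking Sigma above Delta: 3 + 2 = 5.
Ballots ranking Delta above Sigma: 21 − 5 = 16.
Delta wins the head-to-head 16–5.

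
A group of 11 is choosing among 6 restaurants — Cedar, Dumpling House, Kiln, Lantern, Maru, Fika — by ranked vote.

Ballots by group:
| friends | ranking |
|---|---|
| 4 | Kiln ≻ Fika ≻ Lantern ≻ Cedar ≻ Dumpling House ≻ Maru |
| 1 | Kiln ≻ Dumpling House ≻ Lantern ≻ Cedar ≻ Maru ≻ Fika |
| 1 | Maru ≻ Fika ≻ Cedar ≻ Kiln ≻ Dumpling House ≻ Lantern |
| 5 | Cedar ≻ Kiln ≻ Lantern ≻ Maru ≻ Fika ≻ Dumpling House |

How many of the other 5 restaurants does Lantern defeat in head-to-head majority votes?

Lantern against each rival (11 friends):
Lantern vs Cedar: Cedar, 6–5.
Lantern vs Dumpling House: Lantern, 9–2.
Lantern–Kiln: Kiln 11–0.
Lantern vs Maru: 4+1+5 = 10 for Lantern, 1 for Maru — Lantern by 10–1.
Lantern vs Fika: Lantern wins 6–5.
Lantern beats Dumpling House, Maru, Fika; loses to Cedar, Kiln — 3 pairwise wins.

3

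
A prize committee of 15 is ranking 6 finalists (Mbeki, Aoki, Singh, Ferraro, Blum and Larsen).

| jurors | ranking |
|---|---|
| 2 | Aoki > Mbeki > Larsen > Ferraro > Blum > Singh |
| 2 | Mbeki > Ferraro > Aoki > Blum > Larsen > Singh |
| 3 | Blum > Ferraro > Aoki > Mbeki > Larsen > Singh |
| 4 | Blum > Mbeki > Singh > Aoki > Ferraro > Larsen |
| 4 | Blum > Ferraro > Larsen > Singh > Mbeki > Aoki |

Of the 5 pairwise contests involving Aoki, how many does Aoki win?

Aoki against each rival (15 jurors):
Aoki vs Mbeki: 2+3 = 5 for Aoki, 10 for Mbeki — Mbeki by 10–5.
Aoki vs Singh: 2+2+3 = 7 for Aoki, 8 for Singh — Singh by 8–7.
Aoki–Ferraro: Ferraro 9–6.
Aoki vs Blum: Blum wins 11–4.
Aoki vs Larsen: 2+2+3+4 = 11 for Aoki, 4 for Larsen — Aoki by 11–4.
Aoki beats Larsen; loses to Mbeki, Singh, Ferraro, Blum — 1 pairwise win.

1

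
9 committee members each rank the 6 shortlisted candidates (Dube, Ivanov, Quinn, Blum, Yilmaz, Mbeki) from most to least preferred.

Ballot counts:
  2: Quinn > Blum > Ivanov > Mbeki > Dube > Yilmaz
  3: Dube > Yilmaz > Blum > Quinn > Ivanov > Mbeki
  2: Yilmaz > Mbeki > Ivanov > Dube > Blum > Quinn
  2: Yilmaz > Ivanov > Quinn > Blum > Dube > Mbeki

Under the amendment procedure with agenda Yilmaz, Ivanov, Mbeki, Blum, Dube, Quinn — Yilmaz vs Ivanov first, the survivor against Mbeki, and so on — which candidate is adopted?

Dube

Round 1: Yilmaz vs Ivanov — 7–2, Yilmaz advances.
Round 2: Yilmaz vs Mbeki — 7–2, Yilmaz advances.
Round 3: Yilmaz vs Blum — 7–2, Yilmaz advances.
Round 4: Yilmaz vs Dube — 4–5, Dube advances.
Round 5: Dube vs Quinn — 5–4, Dube advances.
The agenda winner is Dube.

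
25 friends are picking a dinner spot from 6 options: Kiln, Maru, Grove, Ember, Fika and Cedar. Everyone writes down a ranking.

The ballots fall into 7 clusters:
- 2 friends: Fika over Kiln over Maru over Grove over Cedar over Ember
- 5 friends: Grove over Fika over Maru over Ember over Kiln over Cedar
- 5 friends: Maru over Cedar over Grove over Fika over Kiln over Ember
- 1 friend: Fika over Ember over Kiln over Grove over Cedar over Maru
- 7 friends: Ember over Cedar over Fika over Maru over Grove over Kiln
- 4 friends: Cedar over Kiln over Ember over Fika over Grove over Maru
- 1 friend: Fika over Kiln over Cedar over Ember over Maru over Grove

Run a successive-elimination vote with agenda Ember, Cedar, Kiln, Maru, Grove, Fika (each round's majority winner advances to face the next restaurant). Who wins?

Round 1: Ember vs Cedar — 13–12, Ember advances.
Round 2: Ember vs Kiln — 13–12, Ember advances.
Round 3: Ember vs Maru — 13–12, Ember advances.
Round 4: Ember vs Grove — 13–12, Ember advances.
Round 5: Ember vs Fika — 11–14, Fika advances.
Fika survives the agenda.

Fika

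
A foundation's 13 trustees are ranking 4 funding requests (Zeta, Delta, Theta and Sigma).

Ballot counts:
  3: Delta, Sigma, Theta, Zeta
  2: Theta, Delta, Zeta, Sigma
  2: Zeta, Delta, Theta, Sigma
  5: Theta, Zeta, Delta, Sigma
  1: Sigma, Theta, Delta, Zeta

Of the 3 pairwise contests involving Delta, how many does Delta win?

1

Delta against each rival (13 reviewers):
Delta vs Zeta: Zeta wins 7–6.
Delta vs Theta: Theta wins 8–5.
Delta vs Sigma: 12 to 1, Delta.
Delta beats Sigma; loses to Zeta, Theta — 1 pairwise win.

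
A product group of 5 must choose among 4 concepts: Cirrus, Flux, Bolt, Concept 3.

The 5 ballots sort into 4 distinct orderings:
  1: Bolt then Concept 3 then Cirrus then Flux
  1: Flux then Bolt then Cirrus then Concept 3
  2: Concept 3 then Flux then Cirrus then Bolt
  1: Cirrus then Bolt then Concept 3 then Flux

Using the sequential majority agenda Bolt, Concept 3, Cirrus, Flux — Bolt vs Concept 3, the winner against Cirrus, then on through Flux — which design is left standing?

Flux

Round 1: Bolt vs Concept 3 — 3–2, Bolt advances.
Round 2: Bolt vs Cirrus — 2–3, Cirrus advances.
Round 3: Cirrus vs Flux — 2–3, Flux advances.
The agenda winner is Flux.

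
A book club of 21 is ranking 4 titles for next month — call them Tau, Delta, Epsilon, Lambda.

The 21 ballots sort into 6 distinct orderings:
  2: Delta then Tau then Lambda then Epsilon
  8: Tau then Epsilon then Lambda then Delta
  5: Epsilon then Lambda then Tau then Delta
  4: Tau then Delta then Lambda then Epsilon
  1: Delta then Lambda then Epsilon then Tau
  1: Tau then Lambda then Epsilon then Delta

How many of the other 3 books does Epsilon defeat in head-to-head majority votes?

2

Epsilon against each rival (21 members):
Epsilon vs Tau: 5+1 = 6 for Epsilon, 15 for Tau — Tau by 15–6.
Epsilon vs Delta: Epsilon preferred on 8+5+1 = 14 ballots; Epsilon wins 14–7.
Epsilon vs Lambda: Epsilon is ranked higher on 8+5 = 13 ballots, Lambda on 8. Epsilon wins 13–8.
Epsilon beats Delta, Lambda; loses to Tau — 2 pairwise wins.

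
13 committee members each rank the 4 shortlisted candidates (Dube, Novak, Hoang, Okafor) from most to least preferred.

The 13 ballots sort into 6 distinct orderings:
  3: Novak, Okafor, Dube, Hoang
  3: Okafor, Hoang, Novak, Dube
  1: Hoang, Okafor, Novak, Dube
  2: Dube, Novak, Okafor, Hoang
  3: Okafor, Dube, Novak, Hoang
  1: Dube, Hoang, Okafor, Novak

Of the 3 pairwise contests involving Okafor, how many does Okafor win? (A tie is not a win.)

Okafor against each rival (13 committee members):
Okafor vs Dube: Okafor preferred on 3+3+1+3 = 10 ballots; Okafor wins 10–3.
Okafor vs Novak: Okafor wins 8–5.
Okafor vs Hoang: Okafor preferred on 3+3+2+3 = 11 ballots; Okafor wins 11–2.
Okafor beats Dube, Novak, Hoang — 3 pairwise wins.

3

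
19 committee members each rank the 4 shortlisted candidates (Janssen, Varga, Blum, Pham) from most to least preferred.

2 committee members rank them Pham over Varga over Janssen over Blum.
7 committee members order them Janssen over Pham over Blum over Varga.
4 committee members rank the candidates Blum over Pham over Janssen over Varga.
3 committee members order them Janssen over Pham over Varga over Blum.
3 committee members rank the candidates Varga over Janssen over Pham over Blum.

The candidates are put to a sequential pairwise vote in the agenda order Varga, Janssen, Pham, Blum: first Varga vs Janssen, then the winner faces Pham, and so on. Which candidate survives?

Round 1: Varga vs Janssen — 5–14, Janssen advances.
Round 2: Janssen vs Pham — 13–6, Janssen advances.
Round 3: Janssen vs Blum — 15–4, Janssen advances.
Janssen survives the agenda.

Janssen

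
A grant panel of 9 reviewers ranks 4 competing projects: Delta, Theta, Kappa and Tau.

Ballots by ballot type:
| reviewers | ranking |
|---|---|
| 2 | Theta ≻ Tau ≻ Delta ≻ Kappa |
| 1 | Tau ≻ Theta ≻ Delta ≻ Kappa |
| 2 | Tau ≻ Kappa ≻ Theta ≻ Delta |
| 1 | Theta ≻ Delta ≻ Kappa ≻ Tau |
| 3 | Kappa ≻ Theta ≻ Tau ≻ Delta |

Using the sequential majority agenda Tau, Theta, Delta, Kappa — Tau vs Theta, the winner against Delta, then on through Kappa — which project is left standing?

Round 1: Tau vs Theta — 3–6, Theta advances.
Round 2: Theta vs Delta — 9–0, Theta advances.
Round 3: Theta vs Kappa — 4–5, Kappa advances.
Kappa survives the agenda.

Kappa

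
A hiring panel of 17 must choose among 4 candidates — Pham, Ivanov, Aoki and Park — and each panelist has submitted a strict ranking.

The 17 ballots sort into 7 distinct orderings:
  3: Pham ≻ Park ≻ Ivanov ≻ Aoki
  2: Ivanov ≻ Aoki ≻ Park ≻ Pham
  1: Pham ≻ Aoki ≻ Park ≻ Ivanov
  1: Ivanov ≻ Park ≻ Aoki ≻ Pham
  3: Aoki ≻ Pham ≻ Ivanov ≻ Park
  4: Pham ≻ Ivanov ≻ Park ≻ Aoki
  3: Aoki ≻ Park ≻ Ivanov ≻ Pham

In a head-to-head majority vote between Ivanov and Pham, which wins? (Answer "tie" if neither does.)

Pham

Ballots ranking Ivanov above Pham: 2 + 1 + 3 = 6.
Ballots ranking Pham above Ivanov: 17 − 6 = 11.
Pham wins the head-to-head 11–6.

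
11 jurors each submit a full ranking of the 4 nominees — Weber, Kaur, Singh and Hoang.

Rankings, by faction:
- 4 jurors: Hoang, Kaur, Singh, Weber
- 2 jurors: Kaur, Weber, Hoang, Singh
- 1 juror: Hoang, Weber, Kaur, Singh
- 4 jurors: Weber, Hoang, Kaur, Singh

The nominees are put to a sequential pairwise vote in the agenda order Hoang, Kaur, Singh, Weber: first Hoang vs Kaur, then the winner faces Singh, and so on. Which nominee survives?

Round 1: Hoang vs Kaur — 9–2, Hoang advances.
Round 2: Hoang vs Singh — 11–0, Hoang advances.
Round 3: Hoang vs Weber — 5–6, Weber advances.
Weber survives the agenda.

Weber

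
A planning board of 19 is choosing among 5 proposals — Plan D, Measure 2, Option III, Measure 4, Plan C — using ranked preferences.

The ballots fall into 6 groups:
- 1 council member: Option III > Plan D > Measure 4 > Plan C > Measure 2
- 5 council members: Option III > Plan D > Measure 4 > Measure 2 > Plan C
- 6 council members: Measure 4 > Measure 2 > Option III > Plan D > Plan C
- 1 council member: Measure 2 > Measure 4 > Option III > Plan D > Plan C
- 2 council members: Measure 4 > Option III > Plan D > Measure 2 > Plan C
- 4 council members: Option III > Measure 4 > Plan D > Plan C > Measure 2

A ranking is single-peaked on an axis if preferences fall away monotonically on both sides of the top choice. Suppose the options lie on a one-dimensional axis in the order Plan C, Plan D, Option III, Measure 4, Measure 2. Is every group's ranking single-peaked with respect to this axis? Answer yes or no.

yes

Axis positions: Plan C=1, Plan D=2, Option III=3, Measure 4=4, Measure 2=5.
Group 1 (peak Option III at position 3): ranking walks positions 3-2-4-1-5, expanding outward from the peak — single-peaked.
Group 2 (peak Option III at position 3): ranking walks positions 3-2-4-5-1, expanding outward from the peak — single-peaked.
Group 3 (peak Measure 4 at position 4): ranking walks positions 4-5-3-2-1, expanding outward from the peak — single-peaked.
Group 4 (peak Measure 2 at position 5): ranking walks positions 5-4-3-2-1, expanding outward from the peak — single-peaked.
Group 5 (peak Measure 4 at position 4): ranking walks positions 4-3-2-5-1, expanding outward from the peak — single-peaked.
Group 6 (peak Option III at position 3): ranking walks positions 3-4-2-1-5, expanding outward from the peak — single-peaked.
Every ranking is single-peaked on this axis.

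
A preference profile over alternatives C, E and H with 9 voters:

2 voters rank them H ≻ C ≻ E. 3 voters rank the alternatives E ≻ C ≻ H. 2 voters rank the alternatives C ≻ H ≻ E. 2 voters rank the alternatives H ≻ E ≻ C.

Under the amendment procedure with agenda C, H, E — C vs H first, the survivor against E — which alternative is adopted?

E

Round 1: C vs H — 5–4, C advances.
Round 2: C vs E — 4–5, E advances.
The agenda winner is E.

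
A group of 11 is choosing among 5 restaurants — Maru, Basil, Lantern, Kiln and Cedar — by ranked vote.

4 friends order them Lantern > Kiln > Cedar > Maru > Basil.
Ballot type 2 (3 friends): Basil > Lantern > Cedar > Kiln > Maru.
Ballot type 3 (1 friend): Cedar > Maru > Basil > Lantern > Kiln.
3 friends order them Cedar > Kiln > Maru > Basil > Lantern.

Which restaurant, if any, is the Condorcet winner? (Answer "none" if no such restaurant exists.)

Head-to-head results (11 friends):
Maru vs Basil: Maru, 8–3.
Maru vs Lantern: Maru preferred on 1+3 = 4 ballots; Lantern wins 7–4.
Maru–Kiln: Kiln 10–1.
Maru vs Cedar: Maru preferred on 0 ballots; Cedar wins 11–0.
Basil–Lantern: Basil 7–4.
Basil vs Kiln: Basil is ranked higher on 3+1 = 4 ballots, Kiln on 7. Kiln wins 7–4.
Basil vs Cedar: Cedar, 8–3.
Lantern–Kiln: Lantern 8–3.
Lantern vs Cedar: 4+3 = 7 for Lantern, 4 for Cedar — Lantern by 7–4.
Kiln vs Cedar: 4 for Kiln, 7 for Cedar — Cedar by 7–4.
Every restaurant loses at least once (Maru loses to Lantern; Basil loses to Maru; Lantern loses to Basil; Kiln loses to Lantern; Cedar loses to Lantern). The majority relation contains the cycle Maru → Basil → Lantern → Maru, so there is no Condorcet winner.

none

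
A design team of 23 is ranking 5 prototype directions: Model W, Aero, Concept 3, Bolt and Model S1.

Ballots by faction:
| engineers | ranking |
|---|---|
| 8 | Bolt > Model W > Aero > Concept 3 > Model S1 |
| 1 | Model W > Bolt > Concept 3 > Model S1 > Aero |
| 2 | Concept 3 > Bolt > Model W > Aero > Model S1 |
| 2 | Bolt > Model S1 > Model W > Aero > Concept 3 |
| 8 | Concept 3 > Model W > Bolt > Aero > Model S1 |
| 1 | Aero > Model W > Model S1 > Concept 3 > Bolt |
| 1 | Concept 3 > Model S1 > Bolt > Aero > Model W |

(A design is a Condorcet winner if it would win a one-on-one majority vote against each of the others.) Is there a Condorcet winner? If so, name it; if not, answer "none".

Head-to-head results (23 engineers):
Model W vs Aero: 8+1+2+2+8 = 21 for Model W, 2 for Aero — Model W by 21–2.
Model W vs Concept 3: Model W is ranked higher on 8+1+2+1 = 12 ballots, Concept 3 on 11. Model W wins 12–11.
Model W vs Bolt: Model W is ranked higher on 1+8+1 = 10 ballots, Bolt on 13. Bolt wins 13–10.
Model W–Model S1: Model W 20–3.
Aero vs Concept 3: 11 to 12, Concept 3.
Aero vs Bolt: Bolt wins 22–1.
Aero vs Model S1: 19 to 4, Aero.
Concept 3 vs Bolt: Concept 3, 12–11.
Concept 3 vs Model S1: Concept 3, 20–3.
Bolt–Model S1: Bolt 21–2.
Every design loses at least once (Model W loses to Bolt; Aero loses to Model W; Concept 3 loses to Model W; Bolt loses to Concept 3; Model S1 loses to Model W). The majority relation contains the cycle Model W → Concept 3 → Bolt → Model W, so there is no Condorcet winner.

none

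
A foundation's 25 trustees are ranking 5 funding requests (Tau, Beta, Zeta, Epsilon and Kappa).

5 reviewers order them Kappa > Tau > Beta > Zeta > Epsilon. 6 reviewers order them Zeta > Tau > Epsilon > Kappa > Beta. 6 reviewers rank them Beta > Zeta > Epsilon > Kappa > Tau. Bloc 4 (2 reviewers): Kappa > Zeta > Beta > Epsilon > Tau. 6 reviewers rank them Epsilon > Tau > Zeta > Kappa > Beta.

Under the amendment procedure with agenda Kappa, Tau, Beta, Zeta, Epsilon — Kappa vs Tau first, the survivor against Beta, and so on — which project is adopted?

Zeta

Round 1: Kappa vs Tau — 13–12, Kappa advances.
Round 2: Kappa vs Beta — 19–6, Kappa advances.
Round 3: Kappa vs Zeta — 7–18, Zeta advances.
Round 4: Zeta vs Epsilon — 19–6, Zeta advances.
The agenda winner is Zeta.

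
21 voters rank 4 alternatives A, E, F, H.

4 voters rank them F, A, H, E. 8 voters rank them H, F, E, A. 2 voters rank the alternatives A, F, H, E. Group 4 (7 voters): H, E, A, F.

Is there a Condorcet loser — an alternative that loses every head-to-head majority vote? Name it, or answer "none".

A

Pairwise majorities:
A vs E: 4+2 = 6 for A, 15 for E — E by 15–6.
A vs F: A preferred on 2+7 = 9 ballots; F wins 12–9.
A vs H: H wins 15–6.
E vs F: 7 to 14, F.
E vs H: 0 to 21, H.
F vs H: 4+2 = 6 for F, 15 for H — H by 15–6.
A is beaten in every head-to-head and is the Condorcet loser.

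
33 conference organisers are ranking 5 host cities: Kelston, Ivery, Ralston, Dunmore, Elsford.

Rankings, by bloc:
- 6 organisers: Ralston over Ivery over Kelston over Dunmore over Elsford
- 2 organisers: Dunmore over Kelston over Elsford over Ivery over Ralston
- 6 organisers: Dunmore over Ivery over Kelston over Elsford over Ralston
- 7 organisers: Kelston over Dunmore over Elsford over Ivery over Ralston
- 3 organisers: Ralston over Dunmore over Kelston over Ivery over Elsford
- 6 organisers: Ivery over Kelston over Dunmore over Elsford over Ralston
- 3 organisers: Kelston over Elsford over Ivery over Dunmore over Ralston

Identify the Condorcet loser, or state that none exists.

Ralston

Head-to-head results (33 organisers):
Kelston vs Ivery: Kelston is ranked higher on 2+7+3+3 = 15 ballots, Ivery on 18. Ivery wins 18–15.
Kelston–Ralston: Kelston 24–9.
Kelston vs Dunmore: Kelston, 22–11.
Kelston vs Elsford: Kelston wins 33–0.
Ivery vs Ralston: Ivery, 24–9.
Ivery vs Dunmore: Ivery is ranked higher on 6+6+3 = 15 ballots, Dunmore on 18. Dunmore wins 18–15.
Ivery vs Elsford: 21 to 12, Ivery.
Ralston vs Dunmore: Dunmore wins 24–9.
Ralston–Elsford: Elsford 24–9.
Dunmore vs Elsford: 6+2+6+7+3+6 = 30 for Dunmore, 3 for Elsford — Dunmore by 30–3.
Only Ralston has no wins; Ralston is the Condorcet loser.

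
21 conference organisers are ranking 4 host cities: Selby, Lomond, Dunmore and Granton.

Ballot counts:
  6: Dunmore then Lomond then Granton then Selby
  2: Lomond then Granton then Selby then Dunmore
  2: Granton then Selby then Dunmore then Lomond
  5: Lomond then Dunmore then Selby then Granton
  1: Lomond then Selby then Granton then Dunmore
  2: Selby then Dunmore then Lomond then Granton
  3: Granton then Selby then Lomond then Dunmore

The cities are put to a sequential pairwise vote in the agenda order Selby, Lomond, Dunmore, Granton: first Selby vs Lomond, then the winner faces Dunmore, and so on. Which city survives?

Lomond

Round 1: Selby vs Lomond — 7–14, Lomond advances.
Round 2: Lomond vs Dunmore — 11–10, Lomond advances.
Round 3: Lomond vs Granton — 16–5, Lomond advances.
Lomond survives the agenda.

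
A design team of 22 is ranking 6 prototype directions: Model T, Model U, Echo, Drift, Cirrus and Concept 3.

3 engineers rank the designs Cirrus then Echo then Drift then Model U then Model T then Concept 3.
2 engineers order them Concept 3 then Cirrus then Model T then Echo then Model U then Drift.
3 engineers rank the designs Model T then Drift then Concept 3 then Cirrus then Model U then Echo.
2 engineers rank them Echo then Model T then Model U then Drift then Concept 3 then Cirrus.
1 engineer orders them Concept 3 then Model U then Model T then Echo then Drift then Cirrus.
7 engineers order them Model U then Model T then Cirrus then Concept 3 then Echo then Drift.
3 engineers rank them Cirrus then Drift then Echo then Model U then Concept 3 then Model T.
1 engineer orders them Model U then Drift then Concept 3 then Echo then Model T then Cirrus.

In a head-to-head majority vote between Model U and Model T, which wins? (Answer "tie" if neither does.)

Model U

Ballots ranking Model U above Model T: 3 + 1 + 7 + 3 + 1 = 15.
Ballots ranking Model T above Model U: 22 − 15 = 7.
Model U wins the head-to-head 15–7.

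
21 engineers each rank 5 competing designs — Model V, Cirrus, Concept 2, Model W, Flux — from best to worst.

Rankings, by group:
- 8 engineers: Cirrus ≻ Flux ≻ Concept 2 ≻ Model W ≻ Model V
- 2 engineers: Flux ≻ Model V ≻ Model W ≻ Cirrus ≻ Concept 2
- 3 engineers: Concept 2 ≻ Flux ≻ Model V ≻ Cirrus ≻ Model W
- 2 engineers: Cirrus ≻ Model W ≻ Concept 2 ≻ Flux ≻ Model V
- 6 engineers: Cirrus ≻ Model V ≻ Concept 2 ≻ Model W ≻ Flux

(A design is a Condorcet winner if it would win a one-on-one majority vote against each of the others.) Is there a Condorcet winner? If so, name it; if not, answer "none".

Head-to-head results (21 engineers):
Model V vs Cirrus: Cirrus wins 16–5.
Model V vs Concept 2: Concept 2 wins 13–8.
Model V vs Model W: Model V wins 11–10.
Model V vs Flux: Flux wins 15–6.
Cirrus–Concept 2: Cirrus 18–3.
Cirrus vs Model W: Cirrus wins 19–2.
Cirrus–Flux: Cirrus 16–5.
Concept 2 vs Model W: Concept 2 wins 17–4.
Concept 2 vs Flux: Concept 2 wins 11–10.
Model W vs Flux: Flux wins 13–8.
Cirrus beats each of Model V, Concept 2, Model W, Flux — Cirrus is the Condorcet winner.

Cirrus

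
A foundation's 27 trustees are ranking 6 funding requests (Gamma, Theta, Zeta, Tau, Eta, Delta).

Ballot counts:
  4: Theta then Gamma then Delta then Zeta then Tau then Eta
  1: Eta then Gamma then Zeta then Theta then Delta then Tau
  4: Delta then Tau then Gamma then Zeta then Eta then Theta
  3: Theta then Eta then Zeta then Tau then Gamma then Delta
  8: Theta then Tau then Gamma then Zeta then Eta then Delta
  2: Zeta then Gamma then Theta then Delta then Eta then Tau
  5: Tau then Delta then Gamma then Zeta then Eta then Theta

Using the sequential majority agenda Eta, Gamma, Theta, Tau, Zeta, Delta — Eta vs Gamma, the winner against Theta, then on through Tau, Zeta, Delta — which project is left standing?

Theta

Round 1: Eta vs Gamma — 4–23, Gamma advances.
Round 2: Gamma vs Theta — 12–15, Theta advances.
Round 3: Theta vs Tau — 18–9, Theta advances.
Round 4: Theta vs Zeta — 15–12, Theta advances.
Round 5: Theta vs Delta — 18–9, Theta advances.
Theta survives the agenda.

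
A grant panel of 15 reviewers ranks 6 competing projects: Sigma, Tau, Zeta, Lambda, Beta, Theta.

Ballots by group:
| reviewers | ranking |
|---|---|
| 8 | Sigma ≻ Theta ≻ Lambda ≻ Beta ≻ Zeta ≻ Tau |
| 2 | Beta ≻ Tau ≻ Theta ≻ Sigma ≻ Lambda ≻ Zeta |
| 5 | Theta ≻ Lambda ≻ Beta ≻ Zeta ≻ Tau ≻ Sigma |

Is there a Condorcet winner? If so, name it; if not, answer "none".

Sigma

Pairwise majorities:
Sigma–Tau: Sigma 8–7.
Sigma vs Zeta: Sigma, 10–5.
Sigma vs Lambda: Sigma wins 10–5.
Sigma–Beta: Sigma 8–7.
Sigma vs Theta: Sigma, 8–7.
Tau–Zeta: Zeta 13–2.
Tau–Lambda: Lambda 13–2.
Tau vs Beta: Beta wins 15–0.
Tau vs Theta: Theta, 13–2.
Zeta vs Lambda: Lambda, 15–0.
Zeta vs Beta: Beta wins 15–0.
Zeta–Theta: Theta 15–0.
Lambda–Beta: Lambda 13–2.
Lambda vs Theta: Theta, 15–0.
Beta–Theta: Theta 13–2.
Sigma wins every pairwise contest, so Sigma is the Condorcet winner.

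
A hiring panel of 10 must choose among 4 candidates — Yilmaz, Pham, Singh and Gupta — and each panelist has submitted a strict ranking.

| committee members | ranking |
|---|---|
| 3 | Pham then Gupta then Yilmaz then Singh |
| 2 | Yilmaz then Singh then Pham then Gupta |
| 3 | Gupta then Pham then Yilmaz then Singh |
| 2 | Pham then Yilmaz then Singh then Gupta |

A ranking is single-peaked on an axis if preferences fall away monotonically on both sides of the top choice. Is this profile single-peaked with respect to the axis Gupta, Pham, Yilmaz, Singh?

Axis positions: Gupta=1, Pham=2, Yilmaz=3, Singh=4.
Group 1 (peak Pham at position 2): ranking walks positions 2-1-3-4, expanding outward from the peak — single-peaked.
Group 2 (peak Yilmaz at position 3): ranking walks positions 3-4-2-1, expanding outward from the peak — single-peaked.
Group 3 (peak Gupta at position 1): ranking walks positions 1-2-3-4, expanding outward from the peak — single-peaked.
Group 4 (peak Pham at position 2): ranking walks positions 2-3-4-1, expanding outward from the peak — single-peaked.
Every ranking is single-peaked on this axis.

yes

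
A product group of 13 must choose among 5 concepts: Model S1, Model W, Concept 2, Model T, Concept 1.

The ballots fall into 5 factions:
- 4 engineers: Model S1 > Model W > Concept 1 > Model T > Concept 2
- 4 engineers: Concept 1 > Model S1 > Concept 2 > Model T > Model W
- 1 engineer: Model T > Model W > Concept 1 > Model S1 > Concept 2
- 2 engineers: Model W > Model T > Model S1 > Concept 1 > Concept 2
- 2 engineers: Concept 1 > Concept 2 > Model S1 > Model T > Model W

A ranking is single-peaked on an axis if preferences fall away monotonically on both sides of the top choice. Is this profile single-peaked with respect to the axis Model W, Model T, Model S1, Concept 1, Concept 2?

no

Axis positions: Model W=1, Model T=2, Model S1=3, Concept 1=4, Concept 2=5.
Faction 1: ranking walks positions 3-1-4-2-5; Model W is ranked above Model T even though Model T lies between Model W and the peak Model S1 on the axis — preferences dip and rise again. Not single-peaked.
Faction 2 (peak Concept 1 at position 4): ranking walks positions 4-3-5-2-1, expanding outward from the peak — single-peaked.
Faction 3: ranking walks positions 2-1-4-3-5; Concept 1 is ranked above Model S1 even though Model S1 lies between Concept 1 and the peak Model T on the axis — preferences dip and rise again. Not single-peaked.
Faction 4 (peak Model W at position 1): ranking walks positions 1-2-3-4-5, expanding outward from the peak — single-peaked.
Faction 5 (peak Concept 1 at position 4): ranking walks positions 4-5-3-2-1, expanding outward from the peak — single-peaked.
Faction 1 violates single-peakedness, so the profile is not single-peaked on this axis.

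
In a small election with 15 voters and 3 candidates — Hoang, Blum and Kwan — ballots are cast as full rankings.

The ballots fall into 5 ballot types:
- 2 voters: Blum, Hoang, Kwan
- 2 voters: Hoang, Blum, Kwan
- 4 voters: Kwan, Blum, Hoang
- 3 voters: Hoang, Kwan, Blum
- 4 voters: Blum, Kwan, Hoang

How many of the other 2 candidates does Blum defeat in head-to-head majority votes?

2

Blum against each rival (15 voters):
Blum vs Hoang: Blum wins 10–5.
Blum vs Kwan: Blum wins 8–7.
Blum beats Hoang, Kwan — 2 pairwise wins.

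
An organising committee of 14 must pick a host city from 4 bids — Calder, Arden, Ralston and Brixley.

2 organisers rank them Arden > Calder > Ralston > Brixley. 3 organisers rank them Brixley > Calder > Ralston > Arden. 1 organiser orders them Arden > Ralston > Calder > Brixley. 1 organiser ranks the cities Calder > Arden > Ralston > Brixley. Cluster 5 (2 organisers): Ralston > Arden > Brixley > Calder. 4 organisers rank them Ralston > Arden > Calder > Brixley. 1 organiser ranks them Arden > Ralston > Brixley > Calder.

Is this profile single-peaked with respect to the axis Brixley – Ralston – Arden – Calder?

Axis positions: Brixley=1, Ralston=2, Arden=3, Calder=4.
Cluster 1 (peak Arden at position 3): ranking walks positions 3-4-2-1, expanding outward from the peak — single-peaked.
Cluster 2: ranking walks positions 1-4-2-3; Calder is ranked above Ralston even though Ralston lies between Calder and the peak Brixley on the axis — preferences dip and rise again. Not single-peaked.
Cluster 3 (peak Arden at position 3): ranking walks positions 3-2-4-1, expanding outward from the peak — single-peaked.
Cluster 4 (peak Calder at position 4): ranking walks positions 4-3-2-1, expanding outward from the peak — single-peaked.
Cluster 5 (peak Ralston at position 2): ranking walks positions 2-3-1-4, expanding outward from the peak — single-peaked.
Cluster 6 (peak Ralston at position 2): ranking walks positions 2-3-4-1, expanding outward from the peak — single-peaked.
Cluster 7 (peak Arden at position 3): ranking walks positions 3-2-1-4, expanding outward from the peak — single-peaked.
Cluster 2 violates single-peakedness, so the profile is not single-peaked on this axis.

no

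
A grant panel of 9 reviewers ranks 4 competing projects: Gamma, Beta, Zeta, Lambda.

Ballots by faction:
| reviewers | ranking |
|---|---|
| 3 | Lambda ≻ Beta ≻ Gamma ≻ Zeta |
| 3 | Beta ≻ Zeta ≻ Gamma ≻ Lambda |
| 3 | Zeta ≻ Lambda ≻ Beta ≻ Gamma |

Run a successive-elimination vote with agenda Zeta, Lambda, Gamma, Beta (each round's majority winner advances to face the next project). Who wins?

Round 1: Zeta vs Lambda — 6–3, Zeta advances.
Round 2: Zeta vs Gamma — 6–3, Zeta advances.
Round 3: Zeta vs Beta — 3–6, Beta advances.
Beta survives the agenda.

Beta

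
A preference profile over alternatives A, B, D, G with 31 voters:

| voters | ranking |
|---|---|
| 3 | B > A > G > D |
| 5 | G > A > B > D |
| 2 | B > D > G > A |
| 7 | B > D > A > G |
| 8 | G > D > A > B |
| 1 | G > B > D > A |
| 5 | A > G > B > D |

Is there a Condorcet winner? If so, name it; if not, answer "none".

Pairwise majorities:
A vs B: A wins 18–13.
A vs D: 3+5+5 = 13 for A, 18 for D — D by 18–13.
A vs G: 3+7+5 = 15 for A, 16 for G — G by 16–15.
B vs D: B, 23–8.
B–G: G 19–12.
D vs G: G, 22–9.
G beats each of A, B, D — G is the Condorcet winner.

G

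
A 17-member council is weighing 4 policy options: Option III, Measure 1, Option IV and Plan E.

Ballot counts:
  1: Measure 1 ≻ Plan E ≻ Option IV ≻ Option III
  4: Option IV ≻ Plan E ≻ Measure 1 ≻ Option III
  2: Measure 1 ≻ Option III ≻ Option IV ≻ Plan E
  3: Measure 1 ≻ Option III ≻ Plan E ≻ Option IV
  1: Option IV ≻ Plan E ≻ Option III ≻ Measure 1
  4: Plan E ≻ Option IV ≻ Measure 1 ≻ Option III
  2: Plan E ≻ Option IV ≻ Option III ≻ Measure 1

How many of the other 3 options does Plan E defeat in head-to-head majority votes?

Plan E against each rival (17 council members):
Plan E vs Option III: Plan E wins 12–5.
Plan E vs Measure 1: Plan E wins 11–6.
Plan E vs Option IV: Plan E preferred on 1+3+4+2 = 10 ballots; Plan E wins 10–7.
Plan E beats Option III, Measure 1, Option IV — 3 pairwise wins.

3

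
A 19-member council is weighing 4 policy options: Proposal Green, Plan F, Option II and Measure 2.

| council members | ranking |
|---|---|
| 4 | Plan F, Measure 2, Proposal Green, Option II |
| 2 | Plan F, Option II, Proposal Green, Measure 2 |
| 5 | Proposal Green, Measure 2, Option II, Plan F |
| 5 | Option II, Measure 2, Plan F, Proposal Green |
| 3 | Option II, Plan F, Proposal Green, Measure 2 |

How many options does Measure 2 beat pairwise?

1

Measure 2 against each rival (19 council members):
Measure 2 vs Proposal Green: Measure 2 is ranked higher on 4+5 = 9 ballots, Proposal Green on 10. Proposal Green wins 10–9.
Measure 2 vs Plan F: 5+5 = 10 for Measure 2, 9 for Plan F — Measure 2 by 10–9.
Measure 2 vs Option II: 4+5 = 9 for Measure 2, 10 for Option II — Option II by 10–9.
Measure 2 beats Plan F; loses to Proposal Green, Option II — 1 pairwise win.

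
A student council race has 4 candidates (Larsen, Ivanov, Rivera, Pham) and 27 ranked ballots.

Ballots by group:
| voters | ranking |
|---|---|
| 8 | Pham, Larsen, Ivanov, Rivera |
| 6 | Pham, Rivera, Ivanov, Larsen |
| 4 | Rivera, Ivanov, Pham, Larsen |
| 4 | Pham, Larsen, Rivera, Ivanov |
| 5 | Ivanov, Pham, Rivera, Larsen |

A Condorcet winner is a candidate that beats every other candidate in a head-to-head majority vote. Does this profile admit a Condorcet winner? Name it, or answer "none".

Check each pair by majority over 27 ballots:
Larsen–Ivanov: Ivanov 15–12.
Larsen vs Rivera: 12 to 15, Rivera.
Larsen vs Pham: Pham, 27–0.
Ivanov vs Rivera: Rivera wins 14–13.
Ivanov vs Pham: Pham wins 18–9.
Rivera vs Pham: Pham, 23–4.
Only Pham has no losses; Pham is the Condorcet winner.

Pham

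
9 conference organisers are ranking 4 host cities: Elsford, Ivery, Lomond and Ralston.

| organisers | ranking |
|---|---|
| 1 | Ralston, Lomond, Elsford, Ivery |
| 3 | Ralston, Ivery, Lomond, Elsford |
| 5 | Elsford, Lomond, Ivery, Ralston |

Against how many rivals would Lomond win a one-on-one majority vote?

Lomond against each rival (9 organisers):
Lomond–Elsford: Elsford 5–4.
Lomond vs Ivery: 6 to 3, Lomond.
Lomond vs Ralston: 5 to 4, Lomond.
Lomond beats Ivery, Ralston; loses to Elsford — 2 pairwise wins.

2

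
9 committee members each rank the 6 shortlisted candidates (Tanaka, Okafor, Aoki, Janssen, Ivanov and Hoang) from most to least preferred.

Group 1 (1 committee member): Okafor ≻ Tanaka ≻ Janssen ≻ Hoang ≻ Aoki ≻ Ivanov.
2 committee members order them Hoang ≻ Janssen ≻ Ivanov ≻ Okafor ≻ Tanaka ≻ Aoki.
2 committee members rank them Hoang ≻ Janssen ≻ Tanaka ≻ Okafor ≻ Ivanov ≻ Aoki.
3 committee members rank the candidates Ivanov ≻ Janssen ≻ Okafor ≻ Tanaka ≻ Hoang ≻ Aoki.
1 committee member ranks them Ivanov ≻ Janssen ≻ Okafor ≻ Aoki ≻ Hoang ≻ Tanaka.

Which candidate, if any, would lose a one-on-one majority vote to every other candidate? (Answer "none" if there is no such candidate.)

Aoki

Head-to-head results (9 committee members):
Tanaka vs Okafor: 2 for Tanaka, 7 for Okafor — Okafor by 7–2.
Tanaka vs Aoki: Tanaka wins 8–1.
Tanaka vs Janssen: Tanaka preferred on 1 ballot; Janssen wins 8–1.
Tanaka–Ivanov: Ivanov 6–3.
Tanaka vs Hoang: Tanaka preferred on 1+3 = 4 ballots; Hoang wins 5–4.
Okafor vs Aoki: Okafor, 9–0.
Okafor vs Janssen: 1 to 8, Janssen.
Okafor vs Ivanov: Ivanov, 6–3.
Okafor–Hoang: Okafor 5–4.
Aoki vs Janssen: Aoki preferred on 0 ballots; Janssen wins 9–0.
Aoki vs Ivanov: Aoki preferred on 1 ballot; Ivanov wins 8–1.
Aoki vs Hoang: Aoki is ranked higher on 1 ballot, Hoang on 8. Hoang wins 8–1.
Janssen vs Ivanov: Janssen preferred on 1+2+2 = 5 ballots; Janssen wins 5–4.
Janssen–Hoang: Janssen 5–4.
Ivanov vs Hoang: Ivanov is ranked higher on 3+1 = 4 ballots, Hoang on 5. Hoang wins 5–4.
Only Aoki has no wins; Aoki is the Condorcet loser.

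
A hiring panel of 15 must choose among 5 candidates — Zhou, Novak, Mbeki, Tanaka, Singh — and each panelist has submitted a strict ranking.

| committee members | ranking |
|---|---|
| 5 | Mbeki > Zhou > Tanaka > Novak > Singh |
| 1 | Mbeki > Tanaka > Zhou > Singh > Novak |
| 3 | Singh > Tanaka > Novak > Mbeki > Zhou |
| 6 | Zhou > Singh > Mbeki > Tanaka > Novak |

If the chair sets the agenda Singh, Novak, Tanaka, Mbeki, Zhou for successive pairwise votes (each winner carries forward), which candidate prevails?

Round 1: Singh vs Novak — 10–5, Singh advances.
Round 2: Singh vs Tanaka — 9–6, Singh advances.
Round 3: Singh vs Mbeki — 9–6, Singh advances.
Round 4: Singh vs Zhou — 3–12, Zhou advances.
The agenda winner is Zhou.

Zhou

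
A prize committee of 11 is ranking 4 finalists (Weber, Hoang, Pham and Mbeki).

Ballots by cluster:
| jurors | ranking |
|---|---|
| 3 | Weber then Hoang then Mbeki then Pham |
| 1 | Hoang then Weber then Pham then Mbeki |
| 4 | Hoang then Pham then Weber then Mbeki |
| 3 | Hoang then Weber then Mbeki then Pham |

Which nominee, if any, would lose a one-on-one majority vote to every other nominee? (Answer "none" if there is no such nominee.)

Head-to-head results (11 jurors):
Weber vs Hoang: Hoang, 8–3.
Weber vs Pham: Weber, 7–4.
Weber vs Mbeki: Weber wins 11–0.
Hoang vs Pham: 11 to 0, Hoang.
Hoang vs Mbeki: Hoang preferred on 3+1+4+3 = 11 ballots; Hoang wins 11–0.
Pham vs Mbeki: Pham is ranked higher on 1+4 = 5 ballots, Mbeki on 6. Mbeki wins 6–5.
Pham is beaten in every head-to-head and is the Condorcet loser.

Pham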